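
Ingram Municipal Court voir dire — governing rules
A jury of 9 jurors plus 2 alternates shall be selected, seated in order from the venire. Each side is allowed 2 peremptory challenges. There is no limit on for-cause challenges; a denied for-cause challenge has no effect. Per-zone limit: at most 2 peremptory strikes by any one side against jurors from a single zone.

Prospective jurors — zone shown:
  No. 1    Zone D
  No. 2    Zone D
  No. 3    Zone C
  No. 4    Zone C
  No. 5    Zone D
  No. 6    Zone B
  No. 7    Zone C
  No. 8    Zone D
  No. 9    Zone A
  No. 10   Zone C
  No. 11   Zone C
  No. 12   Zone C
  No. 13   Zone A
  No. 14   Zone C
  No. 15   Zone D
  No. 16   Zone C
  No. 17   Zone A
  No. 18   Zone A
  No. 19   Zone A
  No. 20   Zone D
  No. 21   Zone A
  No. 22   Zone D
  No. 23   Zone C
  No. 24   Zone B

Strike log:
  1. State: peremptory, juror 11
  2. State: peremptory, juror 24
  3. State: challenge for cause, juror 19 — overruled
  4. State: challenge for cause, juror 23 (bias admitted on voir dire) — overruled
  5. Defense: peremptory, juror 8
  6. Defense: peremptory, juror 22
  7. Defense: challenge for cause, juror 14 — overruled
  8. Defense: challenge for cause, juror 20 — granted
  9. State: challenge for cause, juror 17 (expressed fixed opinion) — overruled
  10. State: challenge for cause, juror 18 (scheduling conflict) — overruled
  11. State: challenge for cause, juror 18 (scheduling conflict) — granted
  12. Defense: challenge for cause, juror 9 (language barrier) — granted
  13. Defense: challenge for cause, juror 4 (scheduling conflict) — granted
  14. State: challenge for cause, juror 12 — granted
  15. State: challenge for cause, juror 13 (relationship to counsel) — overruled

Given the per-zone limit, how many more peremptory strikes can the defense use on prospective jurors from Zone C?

Defense peremptories so far: #8, #22 — 2 of 2 used, 0 left overall.
Against Zone C: none yet — per-zone cap 2 leaves 2.
Binding limit: min(0, 2) = 0.

0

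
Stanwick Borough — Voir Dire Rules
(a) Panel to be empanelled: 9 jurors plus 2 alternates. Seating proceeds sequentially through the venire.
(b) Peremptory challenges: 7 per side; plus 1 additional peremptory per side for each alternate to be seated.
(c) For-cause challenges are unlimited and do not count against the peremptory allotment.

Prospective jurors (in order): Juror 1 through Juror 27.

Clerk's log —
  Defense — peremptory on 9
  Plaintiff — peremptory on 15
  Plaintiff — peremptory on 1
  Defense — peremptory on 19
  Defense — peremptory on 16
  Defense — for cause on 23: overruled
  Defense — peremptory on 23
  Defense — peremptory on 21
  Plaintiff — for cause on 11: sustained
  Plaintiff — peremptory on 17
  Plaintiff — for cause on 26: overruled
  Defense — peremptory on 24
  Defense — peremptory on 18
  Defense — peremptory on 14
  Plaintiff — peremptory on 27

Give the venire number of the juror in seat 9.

12

Removed: #1, #9, #11, #14, #15, #16, #17, #18, #19, #21, #23, #24, #27. (#26 stays — for-cause denied.)
Seating in order: seats 1–9 → #2, #3, #4, #5, #6, #7, #8, #10, #12; alternates → #13, #20.
So seat 9 is #12.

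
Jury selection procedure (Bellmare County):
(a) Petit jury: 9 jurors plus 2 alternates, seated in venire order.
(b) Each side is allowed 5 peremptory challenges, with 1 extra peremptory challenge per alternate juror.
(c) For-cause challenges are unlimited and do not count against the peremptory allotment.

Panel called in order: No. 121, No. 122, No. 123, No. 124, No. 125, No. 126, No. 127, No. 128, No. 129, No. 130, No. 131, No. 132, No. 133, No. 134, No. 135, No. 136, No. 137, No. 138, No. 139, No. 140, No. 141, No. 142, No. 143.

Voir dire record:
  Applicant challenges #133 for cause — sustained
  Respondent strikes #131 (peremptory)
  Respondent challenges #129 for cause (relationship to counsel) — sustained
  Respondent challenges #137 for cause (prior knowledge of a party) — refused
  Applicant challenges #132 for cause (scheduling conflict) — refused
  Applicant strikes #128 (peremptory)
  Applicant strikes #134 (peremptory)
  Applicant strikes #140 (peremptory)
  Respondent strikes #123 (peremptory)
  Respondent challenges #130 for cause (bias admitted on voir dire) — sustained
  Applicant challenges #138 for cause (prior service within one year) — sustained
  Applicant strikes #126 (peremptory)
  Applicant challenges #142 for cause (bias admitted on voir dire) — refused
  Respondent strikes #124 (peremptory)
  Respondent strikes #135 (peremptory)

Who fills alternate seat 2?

143

Removed: #123, #124, #126, #128, #129, #130, #131, #133, #134, #135, #138, #140. (#132, #137, #142 stay — for-cause denied.)
Seating in order: seats 1–9 → #121, #122, #125, #127, #132, #136, #137, #139, #141; alternates → #142, #143.
So alternate 2 is #143.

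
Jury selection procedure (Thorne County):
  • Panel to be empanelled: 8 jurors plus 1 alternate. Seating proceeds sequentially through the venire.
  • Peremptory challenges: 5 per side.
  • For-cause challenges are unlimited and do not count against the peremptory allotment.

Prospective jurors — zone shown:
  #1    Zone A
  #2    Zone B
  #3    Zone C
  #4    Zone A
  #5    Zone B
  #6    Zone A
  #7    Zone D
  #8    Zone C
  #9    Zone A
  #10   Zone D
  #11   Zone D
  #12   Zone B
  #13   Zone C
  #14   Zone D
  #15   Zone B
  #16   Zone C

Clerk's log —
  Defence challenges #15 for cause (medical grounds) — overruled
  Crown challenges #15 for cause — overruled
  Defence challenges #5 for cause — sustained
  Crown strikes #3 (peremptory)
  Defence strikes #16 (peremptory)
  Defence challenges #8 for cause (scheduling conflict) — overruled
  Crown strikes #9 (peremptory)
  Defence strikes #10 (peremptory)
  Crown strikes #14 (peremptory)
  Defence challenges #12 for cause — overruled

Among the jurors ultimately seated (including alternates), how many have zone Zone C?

Removed: #3, #5, #9, #10, #14, #16.
Seated (9 incl. alternates): #1, #2, #4, #6, #7, #8, #11, #12, #13.
Of those, in Zone C: #8, #13 → 2.

2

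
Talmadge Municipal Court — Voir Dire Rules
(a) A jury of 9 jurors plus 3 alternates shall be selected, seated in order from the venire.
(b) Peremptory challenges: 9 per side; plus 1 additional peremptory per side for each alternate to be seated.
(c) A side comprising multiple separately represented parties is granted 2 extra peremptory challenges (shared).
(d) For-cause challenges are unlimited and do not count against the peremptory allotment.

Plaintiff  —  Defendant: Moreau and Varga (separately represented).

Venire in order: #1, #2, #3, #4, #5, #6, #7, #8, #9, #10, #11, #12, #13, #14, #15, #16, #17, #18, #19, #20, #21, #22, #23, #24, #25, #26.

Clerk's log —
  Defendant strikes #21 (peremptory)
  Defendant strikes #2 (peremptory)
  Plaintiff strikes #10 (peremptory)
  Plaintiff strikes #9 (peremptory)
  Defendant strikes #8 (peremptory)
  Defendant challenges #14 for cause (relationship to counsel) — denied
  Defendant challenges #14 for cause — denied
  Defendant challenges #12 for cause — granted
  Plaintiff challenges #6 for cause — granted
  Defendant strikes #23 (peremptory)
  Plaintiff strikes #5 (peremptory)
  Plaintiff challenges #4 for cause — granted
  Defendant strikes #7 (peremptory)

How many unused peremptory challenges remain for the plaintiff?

9

Plaintiff allotment: 9 base + 1 × 3 alternates = 12.
Plaintiff peremptories used: #10, #9, #5 — 3 (for-cause on #6, #4 don't count).
Remaining: 12 − 3 = 9.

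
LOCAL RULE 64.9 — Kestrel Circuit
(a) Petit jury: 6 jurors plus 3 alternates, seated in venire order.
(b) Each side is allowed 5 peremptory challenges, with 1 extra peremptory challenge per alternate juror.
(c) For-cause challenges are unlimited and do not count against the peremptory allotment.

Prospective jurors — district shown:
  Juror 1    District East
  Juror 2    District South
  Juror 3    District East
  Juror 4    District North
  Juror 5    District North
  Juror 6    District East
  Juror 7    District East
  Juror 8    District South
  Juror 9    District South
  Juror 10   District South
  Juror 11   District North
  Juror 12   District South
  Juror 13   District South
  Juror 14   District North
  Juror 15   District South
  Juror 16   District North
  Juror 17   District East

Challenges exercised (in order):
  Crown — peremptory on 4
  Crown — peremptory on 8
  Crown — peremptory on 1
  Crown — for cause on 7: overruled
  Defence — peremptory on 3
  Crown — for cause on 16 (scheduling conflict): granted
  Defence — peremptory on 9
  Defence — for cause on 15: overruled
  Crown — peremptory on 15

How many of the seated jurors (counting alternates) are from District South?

4

Removed: #1, #3, #4, #8, #9, #15, #16.
Seated (9 incl. alternates): #2, #5, #6, #7, #10, #11, #12, #13, #14.
Of those, in District South: #2, #10, #12, #13 → 4.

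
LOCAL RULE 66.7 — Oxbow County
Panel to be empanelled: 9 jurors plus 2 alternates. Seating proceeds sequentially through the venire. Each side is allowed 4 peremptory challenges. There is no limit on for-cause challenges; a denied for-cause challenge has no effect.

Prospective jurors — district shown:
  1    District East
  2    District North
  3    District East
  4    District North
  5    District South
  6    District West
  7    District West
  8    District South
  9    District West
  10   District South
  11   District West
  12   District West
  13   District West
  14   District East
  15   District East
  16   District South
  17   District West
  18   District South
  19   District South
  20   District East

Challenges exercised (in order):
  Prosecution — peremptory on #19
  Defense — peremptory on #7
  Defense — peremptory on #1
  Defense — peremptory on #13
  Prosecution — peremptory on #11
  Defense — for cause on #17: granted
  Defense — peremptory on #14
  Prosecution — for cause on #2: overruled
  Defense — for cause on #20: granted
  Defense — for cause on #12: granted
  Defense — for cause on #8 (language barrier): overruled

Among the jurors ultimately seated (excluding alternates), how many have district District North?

Removed: #1, #7, #11, #12, #13, #14, #17, #19, #20.
Seated jurors 1–9: #2, #3, #4, #5, #6, #8, #9, #10, #15 (alternates #16, #18 not counted).
Of those, in District North: #2, #4 → 2.

2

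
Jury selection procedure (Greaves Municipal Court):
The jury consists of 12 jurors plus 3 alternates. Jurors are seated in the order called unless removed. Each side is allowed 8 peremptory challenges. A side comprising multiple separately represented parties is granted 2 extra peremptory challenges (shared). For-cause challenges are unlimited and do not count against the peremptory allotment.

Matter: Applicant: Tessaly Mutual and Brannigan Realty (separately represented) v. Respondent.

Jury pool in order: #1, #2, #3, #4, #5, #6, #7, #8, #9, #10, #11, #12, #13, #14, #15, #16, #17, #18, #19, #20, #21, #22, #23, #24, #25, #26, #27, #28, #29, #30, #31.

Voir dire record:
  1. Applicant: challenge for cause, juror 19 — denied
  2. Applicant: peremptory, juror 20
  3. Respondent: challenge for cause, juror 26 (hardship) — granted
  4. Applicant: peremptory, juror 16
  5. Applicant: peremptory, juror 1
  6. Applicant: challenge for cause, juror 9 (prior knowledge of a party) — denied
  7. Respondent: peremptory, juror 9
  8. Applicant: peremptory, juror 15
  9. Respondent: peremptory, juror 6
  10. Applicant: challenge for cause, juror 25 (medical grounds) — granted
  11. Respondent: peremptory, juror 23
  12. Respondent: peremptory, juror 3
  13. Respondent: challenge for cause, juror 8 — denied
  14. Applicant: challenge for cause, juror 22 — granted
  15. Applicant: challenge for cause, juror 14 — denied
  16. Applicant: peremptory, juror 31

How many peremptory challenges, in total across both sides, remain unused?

9

Applicant allotment: 8 base + 2 multi-party = 10. Respondent allotment: 8.
Applicant peremptories used: #20, #16, #1, #15, #31 — 5 (for-cause on #19, #9, #25, #22, #14 don't count).
Respondent peremptories used: #9, #6, #23, #3 — 4 (for-cause on #26, #8 don't count).
Remaining: (10 − 5) + (8 − 4) = 9.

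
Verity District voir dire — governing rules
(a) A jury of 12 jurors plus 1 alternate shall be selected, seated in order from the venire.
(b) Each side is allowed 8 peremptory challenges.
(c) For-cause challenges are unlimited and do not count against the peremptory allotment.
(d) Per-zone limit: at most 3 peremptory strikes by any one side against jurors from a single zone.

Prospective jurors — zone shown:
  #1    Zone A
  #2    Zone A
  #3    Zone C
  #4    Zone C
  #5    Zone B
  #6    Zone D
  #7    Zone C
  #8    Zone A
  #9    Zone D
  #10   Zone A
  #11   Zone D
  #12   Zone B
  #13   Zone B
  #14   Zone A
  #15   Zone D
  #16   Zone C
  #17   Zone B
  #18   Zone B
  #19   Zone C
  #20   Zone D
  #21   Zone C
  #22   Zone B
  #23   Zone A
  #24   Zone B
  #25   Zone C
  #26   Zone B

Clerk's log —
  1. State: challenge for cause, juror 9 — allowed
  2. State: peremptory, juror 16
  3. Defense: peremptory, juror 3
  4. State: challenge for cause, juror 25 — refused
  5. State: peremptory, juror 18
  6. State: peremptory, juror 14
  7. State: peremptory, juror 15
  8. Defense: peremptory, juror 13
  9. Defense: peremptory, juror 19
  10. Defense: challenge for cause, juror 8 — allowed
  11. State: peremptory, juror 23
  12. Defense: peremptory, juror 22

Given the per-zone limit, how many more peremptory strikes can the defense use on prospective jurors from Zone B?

1

Defense peremptories so far: #3, #13, #19, #22 — 4 of 8 used, 4 left overall.
Against Zone B: #13, #22 — 2 used; per-zone cap 3 leaves 1.
Binding limit: min(4, 1) = 1.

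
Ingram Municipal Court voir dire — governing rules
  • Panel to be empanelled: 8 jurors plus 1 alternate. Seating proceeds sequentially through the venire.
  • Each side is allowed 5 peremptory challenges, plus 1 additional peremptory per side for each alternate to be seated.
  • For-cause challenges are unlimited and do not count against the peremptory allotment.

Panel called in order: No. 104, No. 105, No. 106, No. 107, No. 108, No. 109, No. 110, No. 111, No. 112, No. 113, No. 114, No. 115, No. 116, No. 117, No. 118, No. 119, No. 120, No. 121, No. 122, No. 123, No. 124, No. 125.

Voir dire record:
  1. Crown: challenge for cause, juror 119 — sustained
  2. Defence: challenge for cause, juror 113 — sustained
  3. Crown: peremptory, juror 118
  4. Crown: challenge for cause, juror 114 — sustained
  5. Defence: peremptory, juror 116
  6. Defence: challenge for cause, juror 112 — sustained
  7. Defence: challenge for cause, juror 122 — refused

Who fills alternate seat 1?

Removed: #112, #113, #114, #116, #118, #119. (#122 stays — for-cause denied.)
Seating in order: seats 1–8 → #104, #105, #106, #107, #108, #109, #110, #111; alternates → #115.
So alternate 1 is #115.

115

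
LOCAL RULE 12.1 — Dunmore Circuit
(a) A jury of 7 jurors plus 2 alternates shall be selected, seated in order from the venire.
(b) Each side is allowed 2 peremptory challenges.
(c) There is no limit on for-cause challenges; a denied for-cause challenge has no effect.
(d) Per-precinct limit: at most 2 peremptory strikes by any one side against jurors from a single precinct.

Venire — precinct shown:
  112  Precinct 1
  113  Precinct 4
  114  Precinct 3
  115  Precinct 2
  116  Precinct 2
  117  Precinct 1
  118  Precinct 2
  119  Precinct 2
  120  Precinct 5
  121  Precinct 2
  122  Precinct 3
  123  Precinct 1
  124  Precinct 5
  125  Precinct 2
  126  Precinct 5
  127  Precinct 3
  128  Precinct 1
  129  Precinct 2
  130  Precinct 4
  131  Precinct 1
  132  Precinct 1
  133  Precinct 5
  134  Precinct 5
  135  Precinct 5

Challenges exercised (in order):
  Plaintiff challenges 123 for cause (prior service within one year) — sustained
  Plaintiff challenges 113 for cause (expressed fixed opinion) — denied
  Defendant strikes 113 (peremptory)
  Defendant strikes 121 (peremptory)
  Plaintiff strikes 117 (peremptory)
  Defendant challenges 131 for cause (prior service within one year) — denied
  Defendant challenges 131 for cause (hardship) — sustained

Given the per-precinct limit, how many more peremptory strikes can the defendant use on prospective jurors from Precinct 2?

Defendant peremptories so far: #113, #121 — 2 of 2 used, 0 left overall.
Against Precinct 2: #121 — 1 used; per-precinct cap 2 leaves 1.
Binding limit: min(0, 1) = 0.

0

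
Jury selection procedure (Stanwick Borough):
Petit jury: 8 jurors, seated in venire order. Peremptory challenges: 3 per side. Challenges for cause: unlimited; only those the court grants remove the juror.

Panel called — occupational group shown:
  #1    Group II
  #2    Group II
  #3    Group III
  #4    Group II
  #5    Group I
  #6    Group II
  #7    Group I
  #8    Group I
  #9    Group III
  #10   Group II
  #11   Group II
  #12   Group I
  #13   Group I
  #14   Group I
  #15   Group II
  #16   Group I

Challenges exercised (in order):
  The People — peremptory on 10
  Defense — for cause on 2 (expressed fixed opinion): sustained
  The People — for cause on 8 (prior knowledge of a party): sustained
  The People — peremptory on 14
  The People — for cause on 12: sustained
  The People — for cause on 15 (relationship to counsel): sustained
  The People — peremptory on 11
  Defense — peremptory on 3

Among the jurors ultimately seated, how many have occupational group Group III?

Removed: #2, #3, #8, #10, #11, #12, #14, #15.
Seated jurors 1–8: #1, #4, #5, #6, #7, #9, #13, #16.
Of those, in Group III: #9 → 1.

1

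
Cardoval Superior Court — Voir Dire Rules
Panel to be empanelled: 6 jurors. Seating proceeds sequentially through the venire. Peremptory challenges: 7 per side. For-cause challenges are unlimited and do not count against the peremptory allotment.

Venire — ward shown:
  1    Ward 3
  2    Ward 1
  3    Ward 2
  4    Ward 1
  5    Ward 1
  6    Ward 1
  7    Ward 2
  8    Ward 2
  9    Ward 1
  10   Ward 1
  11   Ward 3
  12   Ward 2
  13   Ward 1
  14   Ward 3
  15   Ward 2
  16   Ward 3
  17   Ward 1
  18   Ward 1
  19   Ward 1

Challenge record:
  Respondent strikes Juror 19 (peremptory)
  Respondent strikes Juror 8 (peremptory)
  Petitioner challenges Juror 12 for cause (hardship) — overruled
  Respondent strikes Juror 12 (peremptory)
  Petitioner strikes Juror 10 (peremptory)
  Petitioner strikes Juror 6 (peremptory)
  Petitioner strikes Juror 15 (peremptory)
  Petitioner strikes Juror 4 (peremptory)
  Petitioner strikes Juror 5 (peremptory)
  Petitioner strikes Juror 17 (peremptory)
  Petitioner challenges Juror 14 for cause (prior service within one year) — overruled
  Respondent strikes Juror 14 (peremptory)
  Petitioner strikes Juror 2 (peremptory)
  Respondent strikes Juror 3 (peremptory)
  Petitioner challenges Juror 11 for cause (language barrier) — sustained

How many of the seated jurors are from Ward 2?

1

Removed: #2, #3, #4, #5, #6, #8, #10, #11, #12, #14, #15, #17, #19.
Seated jurors 1–6: #1, #7, #9, #13, #16, #18.
Of those, in Ward 2: #7 → 1.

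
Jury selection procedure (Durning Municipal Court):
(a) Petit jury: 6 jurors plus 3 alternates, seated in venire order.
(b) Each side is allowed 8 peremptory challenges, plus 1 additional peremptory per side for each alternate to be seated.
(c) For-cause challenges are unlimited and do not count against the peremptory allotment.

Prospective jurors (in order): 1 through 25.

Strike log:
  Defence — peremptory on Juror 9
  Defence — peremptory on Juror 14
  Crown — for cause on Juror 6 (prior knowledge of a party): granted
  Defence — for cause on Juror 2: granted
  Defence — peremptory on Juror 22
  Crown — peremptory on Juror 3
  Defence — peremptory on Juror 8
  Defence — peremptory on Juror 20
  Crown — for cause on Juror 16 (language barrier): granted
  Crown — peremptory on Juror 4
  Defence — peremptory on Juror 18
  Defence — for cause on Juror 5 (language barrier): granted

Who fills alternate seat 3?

Removed: #2, #3, #4, #5, #6, #8, #9, #14, #16, #18, #20, #22.
Filling seats in venire order through position 9: #1, #7, #10, #11, #12, #13, #15, #17, #19.
So alternate 3 is #19.

19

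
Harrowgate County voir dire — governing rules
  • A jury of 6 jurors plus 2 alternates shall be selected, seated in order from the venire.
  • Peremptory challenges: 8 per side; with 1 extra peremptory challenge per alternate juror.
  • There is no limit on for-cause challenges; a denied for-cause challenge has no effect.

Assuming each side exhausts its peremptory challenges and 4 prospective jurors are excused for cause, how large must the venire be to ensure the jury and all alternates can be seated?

32

Seats to fill: 6 + 2 alternates = 8.
Peremptories: 8 + 1×2 = 10 per side × 2 sides = 20.
For-cause removals: 4.
Minimum venire: 8 + 20 + 4 = 32.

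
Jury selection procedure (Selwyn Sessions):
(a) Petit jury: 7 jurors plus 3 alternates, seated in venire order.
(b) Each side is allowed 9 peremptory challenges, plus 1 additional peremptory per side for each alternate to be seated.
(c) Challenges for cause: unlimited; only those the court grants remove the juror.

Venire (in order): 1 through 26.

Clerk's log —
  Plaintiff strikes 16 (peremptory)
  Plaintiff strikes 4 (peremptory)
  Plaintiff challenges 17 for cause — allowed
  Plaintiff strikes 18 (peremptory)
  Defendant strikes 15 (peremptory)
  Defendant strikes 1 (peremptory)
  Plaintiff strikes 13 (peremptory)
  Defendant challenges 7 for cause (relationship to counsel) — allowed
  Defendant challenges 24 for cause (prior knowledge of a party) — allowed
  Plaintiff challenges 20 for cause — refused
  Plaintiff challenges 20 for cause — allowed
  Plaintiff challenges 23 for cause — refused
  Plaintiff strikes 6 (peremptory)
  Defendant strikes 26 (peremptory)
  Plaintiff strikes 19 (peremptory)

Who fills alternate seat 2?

14

Removed: #1, #4, #6, #7, #13, #15, #16, #17, #18, #19, #20, #24, #26. (#23 stays — for-cause denied.)
Seating in order: seats 1–7 → #2, #3, #5, #8, #9, #10, #11; alternates → #12, #14, #21.
So alternate 2 is #14.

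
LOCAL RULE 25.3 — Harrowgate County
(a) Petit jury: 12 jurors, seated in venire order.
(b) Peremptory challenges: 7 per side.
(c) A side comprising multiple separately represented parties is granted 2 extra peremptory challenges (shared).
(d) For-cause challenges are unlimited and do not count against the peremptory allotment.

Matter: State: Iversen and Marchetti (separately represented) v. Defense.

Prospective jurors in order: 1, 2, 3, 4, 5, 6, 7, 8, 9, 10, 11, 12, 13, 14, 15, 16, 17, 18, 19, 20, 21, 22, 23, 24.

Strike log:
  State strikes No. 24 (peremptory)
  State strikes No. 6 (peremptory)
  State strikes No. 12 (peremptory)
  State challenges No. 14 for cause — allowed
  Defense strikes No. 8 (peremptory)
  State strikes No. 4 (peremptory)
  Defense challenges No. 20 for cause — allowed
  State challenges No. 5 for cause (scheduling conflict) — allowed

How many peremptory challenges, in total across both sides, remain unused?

State allotment: 7 base + 2 multi-party = 9. Defense allotment: 7.
State peremptories used: #24, #6, #12, #4 — 4 (for-cause on #14, #5 don't count).
Defense peremptories used: #8 — 1 (the for-cause on #20 doesn't count).
Remaining: (9 − 4) + (7 − 1) = 11.

11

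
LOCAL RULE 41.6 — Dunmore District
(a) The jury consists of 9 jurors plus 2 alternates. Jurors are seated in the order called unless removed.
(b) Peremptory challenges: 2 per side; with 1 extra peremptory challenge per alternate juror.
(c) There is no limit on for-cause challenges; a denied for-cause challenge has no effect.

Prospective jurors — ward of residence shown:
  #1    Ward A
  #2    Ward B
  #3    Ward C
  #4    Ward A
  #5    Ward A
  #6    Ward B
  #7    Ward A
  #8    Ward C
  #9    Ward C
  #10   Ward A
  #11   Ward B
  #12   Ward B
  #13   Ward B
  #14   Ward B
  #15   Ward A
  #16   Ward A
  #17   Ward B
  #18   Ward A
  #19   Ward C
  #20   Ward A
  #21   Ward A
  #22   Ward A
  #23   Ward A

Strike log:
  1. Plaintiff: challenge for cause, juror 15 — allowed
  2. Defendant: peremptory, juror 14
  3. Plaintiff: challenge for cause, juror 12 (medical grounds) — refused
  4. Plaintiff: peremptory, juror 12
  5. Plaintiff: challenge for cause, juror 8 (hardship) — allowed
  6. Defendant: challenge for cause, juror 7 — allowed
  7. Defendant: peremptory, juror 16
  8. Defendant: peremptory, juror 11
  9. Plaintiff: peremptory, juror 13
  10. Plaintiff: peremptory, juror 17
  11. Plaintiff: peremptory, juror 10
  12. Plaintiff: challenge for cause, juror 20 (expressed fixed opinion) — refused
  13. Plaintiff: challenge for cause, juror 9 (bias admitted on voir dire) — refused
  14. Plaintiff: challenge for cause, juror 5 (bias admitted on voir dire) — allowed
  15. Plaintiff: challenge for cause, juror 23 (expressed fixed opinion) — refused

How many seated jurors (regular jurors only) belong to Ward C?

Removed: #5, #7, #8, #10, #11, #12, #13, #14, #15, #16, #17.
Seated jurors 1–9: #1, #2, #3, #4, #6, #9, #18, #19, #20 (alternates #21, #22 not counted).
Of those, in Ward C: #3, #9, #19 → 3.

3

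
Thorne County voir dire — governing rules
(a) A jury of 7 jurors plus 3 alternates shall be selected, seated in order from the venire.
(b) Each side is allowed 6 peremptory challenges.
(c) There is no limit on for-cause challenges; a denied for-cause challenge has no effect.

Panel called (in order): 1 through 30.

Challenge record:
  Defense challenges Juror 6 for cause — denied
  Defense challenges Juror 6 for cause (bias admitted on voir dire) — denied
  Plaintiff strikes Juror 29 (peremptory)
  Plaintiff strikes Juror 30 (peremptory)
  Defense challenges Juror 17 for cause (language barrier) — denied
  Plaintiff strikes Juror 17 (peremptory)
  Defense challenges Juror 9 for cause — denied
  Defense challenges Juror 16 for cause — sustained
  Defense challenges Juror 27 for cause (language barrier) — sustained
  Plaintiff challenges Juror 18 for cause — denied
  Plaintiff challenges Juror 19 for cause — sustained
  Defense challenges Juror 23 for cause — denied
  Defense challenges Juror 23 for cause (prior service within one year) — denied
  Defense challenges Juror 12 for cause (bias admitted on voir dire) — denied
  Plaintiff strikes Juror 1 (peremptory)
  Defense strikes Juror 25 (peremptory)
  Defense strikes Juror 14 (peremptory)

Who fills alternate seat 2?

10

Removed: #1, #14, #16, #17, #19, #25, #27, #29, #30. (#6, #9, #12, #18, #23 stay — for-cause denied.)
Seating in order: seats 1–7 → #2, #3, #4, #5, #6, #7, #8; alternates → #9, #10, #11.
So alternate 2 is #10.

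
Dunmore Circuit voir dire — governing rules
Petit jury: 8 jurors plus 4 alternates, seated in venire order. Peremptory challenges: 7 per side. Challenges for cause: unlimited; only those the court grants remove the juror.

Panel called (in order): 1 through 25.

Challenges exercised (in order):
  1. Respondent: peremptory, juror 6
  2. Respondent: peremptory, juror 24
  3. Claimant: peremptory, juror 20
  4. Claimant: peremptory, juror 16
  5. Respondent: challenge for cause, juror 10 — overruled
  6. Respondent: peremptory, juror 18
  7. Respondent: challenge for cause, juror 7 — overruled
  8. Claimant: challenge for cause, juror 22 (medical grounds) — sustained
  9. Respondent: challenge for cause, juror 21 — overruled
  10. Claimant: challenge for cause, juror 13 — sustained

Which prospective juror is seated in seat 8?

Removed: #6, #13, #16, #18, #20, #22, #24. (#7, #10, #21 stay — for-cause denied.)
Filling seats in venire order through position 8: #1, #2, #3, #4, #5, #7, #8, #9.
So seat 8 is #9.

9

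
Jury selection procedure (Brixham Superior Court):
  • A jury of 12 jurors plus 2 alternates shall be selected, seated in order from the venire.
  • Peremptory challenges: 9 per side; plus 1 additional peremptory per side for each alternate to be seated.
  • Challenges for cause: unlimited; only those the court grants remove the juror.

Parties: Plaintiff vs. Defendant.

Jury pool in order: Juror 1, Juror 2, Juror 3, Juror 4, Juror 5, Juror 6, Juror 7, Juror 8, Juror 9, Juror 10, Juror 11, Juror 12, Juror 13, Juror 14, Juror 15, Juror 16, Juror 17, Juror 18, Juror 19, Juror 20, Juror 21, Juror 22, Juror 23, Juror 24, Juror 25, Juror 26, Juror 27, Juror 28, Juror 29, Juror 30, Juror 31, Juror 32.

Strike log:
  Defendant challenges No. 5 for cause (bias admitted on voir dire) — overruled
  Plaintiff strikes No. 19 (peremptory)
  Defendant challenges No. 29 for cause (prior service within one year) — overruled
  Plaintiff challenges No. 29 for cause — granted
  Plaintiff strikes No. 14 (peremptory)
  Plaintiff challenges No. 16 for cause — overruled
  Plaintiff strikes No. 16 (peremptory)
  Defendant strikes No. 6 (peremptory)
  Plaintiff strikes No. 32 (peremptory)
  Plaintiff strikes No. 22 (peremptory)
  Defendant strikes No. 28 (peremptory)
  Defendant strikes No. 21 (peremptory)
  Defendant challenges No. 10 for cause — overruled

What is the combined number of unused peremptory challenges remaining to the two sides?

Plaintiff allotment: 9 base + 1 × 2 alternates = 11. Defendant allotment: 9 base + 1 × 2 alternates = 11.
Plaintiff peremptories used: #19, #14, #16, #32, #22 — 5 (for-cause on #29, #16 don't count).
Defendant peremptories used: #6, #28, #21 — 3 (for-cause on #5, #29, #10 don't count).
Remaining: (11 − 5) + (11 − 3) = 14.

14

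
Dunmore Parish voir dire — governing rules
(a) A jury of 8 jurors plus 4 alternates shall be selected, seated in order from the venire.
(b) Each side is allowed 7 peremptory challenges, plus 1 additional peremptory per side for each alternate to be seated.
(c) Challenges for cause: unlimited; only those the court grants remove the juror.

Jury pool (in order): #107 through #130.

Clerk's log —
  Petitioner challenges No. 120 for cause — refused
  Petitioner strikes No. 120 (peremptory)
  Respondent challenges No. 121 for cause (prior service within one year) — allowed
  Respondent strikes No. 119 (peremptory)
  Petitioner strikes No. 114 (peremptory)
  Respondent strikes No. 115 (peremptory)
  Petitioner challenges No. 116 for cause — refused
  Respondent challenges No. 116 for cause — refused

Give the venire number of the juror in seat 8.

116

Removed: #114, #115, #119, #120, #121. (#116 stays — for-cause denied.)
Seating in order: seats 1–8 → #107, #108, #109, #110, #111, #112, #113, #116; alternates → #117, #118, #122, #123.
So seat 8 is #116.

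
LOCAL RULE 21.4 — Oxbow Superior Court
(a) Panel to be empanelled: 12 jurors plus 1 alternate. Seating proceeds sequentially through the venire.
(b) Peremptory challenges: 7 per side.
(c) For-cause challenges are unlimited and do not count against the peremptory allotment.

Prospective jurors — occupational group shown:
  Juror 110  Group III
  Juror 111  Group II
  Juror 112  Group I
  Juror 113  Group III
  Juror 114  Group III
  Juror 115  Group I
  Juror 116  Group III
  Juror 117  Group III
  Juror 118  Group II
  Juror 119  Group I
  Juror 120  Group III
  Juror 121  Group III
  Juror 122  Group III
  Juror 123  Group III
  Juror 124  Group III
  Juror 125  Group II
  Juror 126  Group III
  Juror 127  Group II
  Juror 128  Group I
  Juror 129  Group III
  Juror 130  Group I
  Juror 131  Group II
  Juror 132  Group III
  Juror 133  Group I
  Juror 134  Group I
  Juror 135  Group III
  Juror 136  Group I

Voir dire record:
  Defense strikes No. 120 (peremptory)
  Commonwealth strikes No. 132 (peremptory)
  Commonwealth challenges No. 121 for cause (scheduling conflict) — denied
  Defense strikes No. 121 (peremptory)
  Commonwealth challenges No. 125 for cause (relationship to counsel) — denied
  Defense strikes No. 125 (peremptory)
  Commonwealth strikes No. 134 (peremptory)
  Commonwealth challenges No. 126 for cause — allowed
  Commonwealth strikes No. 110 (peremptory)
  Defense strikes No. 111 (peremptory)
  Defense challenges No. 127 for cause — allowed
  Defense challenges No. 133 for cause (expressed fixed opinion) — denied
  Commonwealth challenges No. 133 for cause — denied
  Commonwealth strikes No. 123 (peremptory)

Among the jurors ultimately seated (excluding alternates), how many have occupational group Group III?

7

Removed: #110, #111, #120, #121, #123, #125, #126, #127, #132, #134.
Seated jurors 1–12: #112, #113, #114, #115, #116, #117, #118, #119, #122, #124, #128, #129 (alternates #130 not counted).
Of those, in Group III: #113, #114, #116, #117, #122, #124, #129 → 7.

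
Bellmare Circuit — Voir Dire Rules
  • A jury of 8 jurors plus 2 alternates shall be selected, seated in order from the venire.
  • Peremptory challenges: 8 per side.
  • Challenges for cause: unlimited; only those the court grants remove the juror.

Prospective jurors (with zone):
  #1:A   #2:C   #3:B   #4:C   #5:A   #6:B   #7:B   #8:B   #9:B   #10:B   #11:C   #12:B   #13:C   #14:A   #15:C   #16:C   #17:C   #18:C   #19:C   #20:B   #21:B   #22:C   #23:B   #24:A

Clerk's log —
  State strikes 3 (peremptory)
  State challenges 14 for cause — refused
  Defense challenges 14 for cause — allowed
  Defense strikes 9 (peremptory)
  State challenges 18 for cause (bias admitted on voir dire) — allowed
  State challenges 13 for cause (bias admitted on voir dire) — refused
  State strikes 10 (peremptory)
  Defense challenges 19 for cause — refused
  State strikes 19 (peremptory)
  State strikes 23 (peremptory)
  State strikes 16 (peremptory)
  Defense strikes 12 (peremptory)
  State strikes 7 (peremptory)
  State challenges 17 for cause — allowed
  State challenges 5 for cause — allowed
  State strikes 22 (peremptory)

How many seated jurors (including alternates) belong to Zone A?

1

Removed: #3, #5, #7, #9, #10, #12, #14, #16, #17, #18, #19, #22, #23.
Seated (10 incl. alternates): #1, #2, #4, #6, #8, #11, #13, #15, #20, #21.
Of those, in Zone A: #1 → 1.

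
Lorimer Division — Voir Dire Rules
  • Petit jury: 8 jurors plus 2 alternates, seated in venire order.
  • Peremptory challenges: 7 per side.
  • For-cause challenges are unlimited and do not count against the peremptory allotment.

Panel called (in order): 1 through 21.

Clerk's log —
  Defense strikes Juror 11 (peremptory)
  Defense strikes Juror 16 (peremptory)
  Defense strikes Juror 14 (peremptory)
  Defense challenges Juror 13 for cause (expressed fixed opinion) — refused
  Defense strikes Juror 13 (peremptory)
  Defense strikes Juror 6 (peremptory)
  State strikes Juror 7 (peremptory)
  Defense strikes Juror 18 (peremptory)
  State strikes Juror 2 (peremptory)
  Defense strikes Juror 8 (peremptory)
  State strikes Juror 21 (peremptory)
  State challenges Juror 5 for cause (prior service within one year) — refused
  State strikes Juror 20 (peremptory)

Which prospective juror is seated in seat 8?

15

Removed: #2, #6, #7, #8, #11, #13, #14, #16, #18, #20, #21. (#5 stays — for-cause denied.)
Seating in order: seats 1–8 → #1, #3, #4, #5, #9, #10, #12, #15; alternates → #17, #19.
So seat 8 is #15.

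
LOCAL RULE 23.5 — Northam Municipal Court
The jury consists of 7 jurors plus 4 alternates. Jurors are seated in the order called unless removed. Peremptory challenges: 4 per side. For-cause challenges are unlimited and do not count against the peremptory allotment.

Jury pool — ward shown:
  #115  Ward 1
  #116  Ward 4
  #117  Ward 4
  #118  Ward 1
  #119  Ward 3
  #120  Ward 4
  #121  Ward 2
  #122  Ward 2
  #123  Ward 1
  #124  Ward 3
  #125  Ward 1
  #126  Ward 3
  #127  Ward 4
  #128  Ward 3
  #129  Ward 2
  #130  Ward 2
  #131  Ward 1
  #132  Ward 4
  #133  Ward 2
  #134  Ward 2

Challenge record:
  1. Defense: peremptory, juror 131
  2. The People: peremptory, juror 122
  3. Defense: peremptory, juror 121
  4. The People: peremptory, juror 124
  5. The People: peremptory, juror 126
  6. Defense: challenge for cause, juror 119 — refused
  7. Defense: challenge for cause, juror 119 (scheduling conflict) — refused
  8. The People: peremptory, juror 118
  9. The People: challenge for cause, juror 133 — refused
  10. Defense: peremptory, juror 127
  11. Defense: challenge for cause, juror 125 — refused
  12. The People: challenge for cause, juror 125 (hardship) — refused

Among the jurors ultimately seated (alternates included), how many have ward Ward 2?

Removed: #118, #121, #122, #124, #126, #127, #131.
Seated (11 incl. alternates): #115, #116, #117, #119, #120, #123, #125, #128, #129, #130, #132.
Of those, in Ward 2: #129, #130 → 2.

2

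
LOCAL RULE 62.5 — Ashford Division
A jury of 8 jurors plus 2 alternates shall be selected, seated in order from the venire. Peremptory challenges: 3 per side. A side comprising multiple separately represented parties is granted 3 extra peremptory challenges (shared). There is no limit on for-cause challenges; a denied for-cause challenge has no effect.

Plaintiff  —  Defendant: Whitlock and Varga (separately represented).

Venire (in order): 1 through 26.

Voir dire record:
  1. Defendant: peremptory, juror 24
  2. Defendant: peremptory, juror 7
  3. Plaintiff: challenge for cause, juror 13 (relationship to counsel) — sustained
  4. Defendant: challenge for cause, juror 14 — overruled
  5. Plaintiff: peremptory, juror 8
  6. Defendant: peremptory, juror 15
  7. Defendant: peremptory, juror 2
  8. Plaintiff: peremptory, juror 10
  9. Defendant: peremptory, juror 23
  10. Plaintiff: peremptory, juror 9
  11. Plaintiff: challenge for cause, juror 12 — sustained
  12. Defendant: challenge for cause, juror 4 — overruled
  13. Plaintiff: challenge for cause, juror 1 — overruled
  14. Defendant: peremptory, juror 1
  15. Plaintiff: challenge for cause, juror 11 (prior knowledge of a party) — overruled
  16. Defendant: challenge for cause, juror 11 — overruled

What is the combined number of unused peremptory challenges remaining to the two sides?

Plaintiff allotment: 3. Defendant allotment: 3 base + 3 multi-party = 6.
Plaintiff peremptories used: #8, #10, #9 — 3 (for-cause on #13, #12, #1, #11 don't count).
Defendant peremptories used: #24, #7, #15, #2, #23, #1 — 6 (for-cause on #14, #4, #11 don't count).
Remaining: (3 − 3) + (6 − 6) = 0.

0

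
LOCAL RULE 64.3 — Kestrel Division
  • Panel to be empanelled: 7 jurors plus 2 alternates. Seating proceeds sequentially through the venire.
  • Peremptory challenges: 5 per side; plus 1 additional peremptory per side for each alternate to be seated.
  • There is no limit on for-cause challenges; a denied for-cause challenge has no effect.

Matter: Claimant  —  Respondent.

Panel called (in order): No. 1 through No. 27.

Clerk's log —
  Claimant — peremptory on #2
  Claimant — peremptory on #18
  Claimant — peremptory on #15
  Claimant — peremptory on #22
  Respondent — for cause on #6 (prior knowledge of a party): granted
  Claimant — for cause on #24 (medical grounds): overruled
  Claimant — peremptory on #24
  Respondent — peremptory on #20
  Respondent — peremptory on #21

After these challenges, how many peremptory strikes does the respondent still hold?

Respondent allotment: 5 base + 1 × 2 alternates = 7.
Respondent peremptories used: #20, #21 — 2 (the for-cause on #6 doesn't count).
Remaining: 7 − 2 = 5.

5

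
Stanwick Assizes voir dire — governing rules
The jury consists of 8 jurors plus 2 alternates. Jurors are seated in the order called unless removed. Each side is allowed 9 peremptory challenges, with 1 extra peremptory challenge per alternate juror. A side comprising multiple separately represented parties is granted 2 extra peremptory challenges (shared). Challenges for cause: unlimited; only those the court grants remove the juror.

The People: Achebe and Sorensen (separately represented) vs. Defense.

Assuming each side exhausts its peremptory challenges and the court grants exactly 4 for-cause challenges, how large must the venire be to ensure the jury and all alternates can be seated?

Seats to fill: 8 + 2 alternates = 10.
Peremptories — The People: 9 + 1×2 + 2 = 13; Defense: 9 + 1×2 = 11; total 24.
For-cause removals: 4.
Minimum venire: 10 + 24 + 4 = 38.

38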